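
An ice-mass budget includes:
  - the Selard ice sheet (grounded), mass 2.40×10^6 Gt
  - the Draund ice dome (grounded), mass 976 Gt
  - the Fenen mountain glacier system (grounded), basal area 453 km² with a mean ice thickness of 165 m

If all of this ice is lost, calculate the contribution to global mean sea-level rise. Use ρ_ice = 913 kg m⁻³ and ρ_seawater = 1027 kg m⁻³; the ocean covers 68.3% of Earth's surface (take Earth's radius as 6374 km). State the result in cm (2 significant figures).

≈ 670 cm

Selard: 2.40×10^6 Gt = 2.400×10^18 kg; dividing by ρ_w = 1027 kg m⁻³ gives 2.337×10^15 m³ of water.
Draund: 976 Gt = 9.760×10^14 kg; dividing by ρ_w = 1027 kg m⁻³ gives 9.503×10^11 m³ of water.
Fenen: ice volume = 453 km² × 165 m = 74.75 km³; 74.75 × (913/1027) = 66.45 km³ of water.
Total added water ≈ 2.338×10^15 m³ over 3.49×10^14 m² → Δh = 6.70 m = 670 cm.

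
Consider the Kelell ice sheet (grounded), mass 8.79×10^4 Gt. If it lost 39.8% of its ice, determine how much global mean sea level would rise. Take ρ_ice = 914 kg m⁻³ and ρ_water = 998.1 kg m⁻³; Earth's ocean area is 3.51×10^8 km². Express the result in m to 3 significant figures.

≈ 0.0999 m

Kelell: 0.398 × 8.79×10^4 Gt = 3.498×10^16 kg; dividing by ρ_w = 998.1 kg m⁻³ gives 3.505×10^13 m³ of water.
Spread over 3.51×10^14 m² of ocean, Δh = 3.505×10^13 / 3.51×10^14 = 0.0999 m.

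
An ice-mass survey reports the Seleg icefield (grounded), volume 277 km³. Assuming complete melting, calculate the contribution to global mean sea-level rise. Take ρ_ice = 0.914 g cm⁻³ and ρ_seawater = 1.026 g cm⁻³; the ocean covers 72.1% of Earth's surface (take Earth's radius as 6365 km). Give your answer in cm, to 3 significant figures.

≈ 0.0672 cm

Seleg: 277 km³ × (914/1026) = 246.8 km³ of water.
Spread over 3.67×10^14 m² of ocean, Δh = 2.468×10^11 / 3.67×10^14 = 6.72×10^-4 m = 0.0672 cm.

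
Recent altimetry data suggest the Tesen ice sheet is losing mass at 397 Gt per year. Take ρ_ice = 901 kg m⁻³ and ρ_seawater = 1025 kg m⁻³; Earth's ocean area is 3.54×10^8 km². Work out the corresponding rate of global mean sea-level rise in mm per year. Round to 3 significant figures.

ρ_w = 1025 kg m⁻³. Annual water volume added = 397 Gt / ρ_w = 3.970×10^14 kg / 1025 kg m⁻³ = 3.873×10^11 m³.
Δh per year = 3.873×10^11 / 3.54×10^14 = 1.09×10^-3 m = 1.09 mm.

≈ 1.09 mm/yr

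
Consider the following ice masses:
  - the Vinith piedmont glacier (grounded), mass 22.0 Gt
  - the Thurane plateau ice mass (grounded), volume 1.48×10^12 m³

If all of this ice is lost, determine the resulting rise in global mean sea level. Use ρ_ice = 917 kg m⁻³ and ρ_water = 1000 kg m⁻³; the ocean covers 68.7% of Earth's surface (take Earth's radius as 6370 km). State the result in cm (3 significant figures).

Vinith: 22.0 Gt = 2.200×10^13 kg; dividing by ρ_w = 1000 kg m⁻³ gives 2.200×10^10 m³ of water.
Thurane: 1.48×10^12 m³ × (917/1000) = 1.357×10^12 m³ of water.
Total added water ≈ 1.379×10^12 m³ over 3.50×10^14 m² → Δh = 3.94×10^-3 m = 0.394 cm.

≈ 0.394 cm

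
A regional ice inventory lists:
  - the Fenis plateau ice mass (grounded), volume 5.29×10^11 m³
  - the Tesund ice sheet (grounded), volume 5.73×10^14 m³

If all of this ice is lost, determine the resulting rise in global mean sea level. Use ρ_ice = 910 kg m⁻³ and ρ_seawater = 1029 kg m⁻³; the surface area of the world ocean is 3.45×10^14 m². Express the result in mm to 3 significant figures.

Fenis: 5.29×10^11 m³ × (910/1029) = 4.678×10^11 m³ of water.
Tesund: 5.73×10^14 m³ × (910/1029) = 5.067×10^14 m³ of water.
Total added water ≈ 5.072×10^14 m³ over 3.45×10^14 m² → Δh = 1.47 m = 1470 mm.

≈ 1470 mm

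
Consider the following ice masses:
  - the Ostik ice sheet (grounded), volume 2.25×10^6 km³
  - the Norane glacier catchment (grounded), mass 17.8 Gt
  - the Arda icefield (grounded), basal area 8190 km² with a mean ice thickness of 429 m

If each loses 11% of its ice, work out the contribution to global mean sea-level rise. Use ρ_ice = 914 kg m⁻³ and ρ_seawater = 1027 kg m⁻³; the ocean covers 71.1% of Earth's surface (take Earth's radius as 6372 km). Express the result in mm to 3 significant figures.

Ostik: 0.11 × 2.25×10^6 km³ × (914/1027) = 2.203×10^5 km³ of water.
Norane: 0.11 × 17.8 Gt = 1.958×10^12 kg; dividing by ρ_w = 1027 kg m⁻³ gives 1.907×10^9 m³ of water.
Arda: ice volume = 8190 km² × 429 m = 3514 km³; 0.11 × 3514 × (914/1027) = 344.0 km³ of water.
Total added water ≈ 2.206×10^14 m³ over 3.63×10^14 m² → Δh = 0.608 m = 608 mm.

≈ 608 mm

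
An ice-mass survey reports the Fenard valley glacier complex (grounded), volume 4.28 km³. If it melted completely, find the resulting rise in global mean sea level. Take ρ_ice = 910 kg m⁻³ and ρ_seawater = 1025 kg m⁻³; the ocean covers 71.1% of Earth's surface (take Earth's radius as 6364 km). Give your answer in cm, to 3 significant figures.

Fenard: 4.28 km³ × (910/1025) = 3.800 km³ of water.
Spread over 3.62×10^14 m² of ocean, Δh = 3.800×10^9 / 3.62×10^14 = 1.05×10^-5 m = 1.05×10^-3 cm.

≈ 1.05×10^-3 cm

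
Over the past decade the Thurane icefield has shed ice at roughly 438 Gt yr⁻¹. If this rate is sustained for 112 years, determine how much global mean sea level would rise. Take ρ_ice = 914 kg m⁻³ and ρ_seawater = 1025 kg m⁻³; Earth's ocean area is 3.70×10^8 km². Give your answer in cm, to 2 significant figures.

≈ 13 cm

Total mass lost = 438 Gt/yr × 112 yr = 4.906×10^4 Gt = 4.906×10^16 kg.
ρ_w = 1025 kg m⁻³, so water volume = 4.906×10^16 / 1025 = 4.786×10^13 m³.
Δh = 4.786×10^13 / 3.70×10^14 = 0.129 m = 13 cm.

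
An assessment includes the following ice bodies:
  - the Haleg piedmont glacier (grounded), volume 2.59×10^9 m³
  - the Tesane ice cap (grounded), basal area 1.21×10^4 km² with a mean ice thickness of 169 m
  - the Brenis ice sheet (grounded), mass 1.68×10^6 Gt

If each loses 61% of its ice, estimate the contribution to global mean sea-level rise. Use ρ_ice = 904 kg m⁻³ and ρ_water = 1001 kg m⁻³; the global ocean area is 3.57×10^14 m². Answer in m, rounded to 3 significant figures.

Haleg: 0.61 × 2.59×10^9 m³ × (904/1001) = 1.427×10^9 m³ of water.
Tesane: ice volume = 1.21×10^4 km² × 169 m = 2045 km³; 0.61 × 2045 × (904/1001) = 1127 km³ of water.
Brenis: 0.61 × 1.68×10^6 Gt = 1.025×10^18 kg; dividing by ρ_w = 1001 kg m⁻³ gives 1.024×10^15 m³ of water.
Total added water ≈ 1.025×10^15 m³ over 3.57×10^14 m² → Δh = 2.87 m.

≈ 2.87 m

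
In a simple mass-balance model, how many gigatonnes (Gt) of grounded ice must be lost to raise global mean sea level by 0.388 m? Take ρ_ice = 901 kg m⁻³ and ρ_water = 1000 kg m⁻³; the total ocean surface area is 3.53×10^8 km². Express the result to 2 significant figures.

≈ 1.4×10^5 Gt

Required water volume = Δh × A = 0.388 m × 3.53×10^14 m² = 1.370×10^14 m³.
ρ_w = 1000 kg m⁻³, so the mass of water = 1.370×10^14 m³ × 1000 kg m⁻³ = 1.370×10^17 kg = 1.4×10^5 Gt (and the same mass of ice, by conservation).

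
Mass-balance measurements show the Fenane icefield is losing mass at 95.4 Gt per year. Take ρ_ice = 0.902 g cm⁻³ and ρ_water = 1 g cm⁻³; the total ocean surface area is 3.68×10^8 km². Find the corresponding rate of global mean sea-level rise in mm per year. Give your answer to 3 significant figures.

ρ_w = 1 g cm⁻³ = 1000 kg m⁻³. Annual water volume added = 95.4 Gt / ρ_w = 9.540×10^13 kg / 1000 kg m⁻³ = 9.540×10^10 m³.
Δh per year = 9.540×10^10 / 3.68×10^14 = 2.59×10^-4 m = 0.259 mm.

≈ 0.259 mm/yr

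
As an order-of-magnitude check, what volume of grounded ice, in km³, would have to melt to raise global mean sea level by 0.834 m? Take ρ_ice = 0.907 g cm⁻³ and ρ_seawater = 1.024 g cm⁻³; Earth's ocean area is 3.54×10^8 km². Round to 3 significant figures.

≈ 3.33×10^5 km³

Required water volume = Δh × A = 0.834 m × 3.54×10^14 m² = 2.952×10^14 m³ = 2.952×10^5 km³.
Ice volume = water volume × ρ_w/ρ_ice = 2.952×10^5 × 1024/907 = 3.33×10^5 km³.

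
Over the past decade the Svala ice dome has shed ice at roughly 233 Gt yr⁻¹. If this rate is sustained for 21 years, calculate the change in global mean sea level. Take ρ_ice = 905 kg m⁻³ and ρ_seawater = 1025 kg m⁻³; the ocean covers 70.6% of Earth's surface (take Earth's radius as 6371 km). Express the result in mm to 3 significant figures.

≈ 13.3 mm

Total mass lost = 233 Gt/yr × 21 yr = 4893 Gt = 4.893×10^15 kg.
ρ_w = 1025 kg m⁻³, so water volume = 4.893×10^15 / 1025 = 4.774×10^12 m³.
Δh = 4.774×10^12 / 3.60×10^14 = 0.0133 m = 13.3 mm.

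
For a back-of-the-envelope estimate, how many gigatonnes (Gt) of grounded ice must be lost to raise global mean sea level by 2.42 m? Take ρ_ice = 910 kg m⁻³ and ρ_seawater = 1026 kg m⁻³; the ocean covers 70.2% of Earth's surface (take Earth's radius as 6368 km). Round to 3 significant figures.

≈ 8.88×10^5 Gt

Required water volume = Δh × A = 2.42 m × 3.58×10^14 m² = 8.657×10^14 m³.
ρ_w = 1026 kg m⁻³, so the mass of water = 8.657×10^14 m³ × 1026 kg m⁻³ = 8.882×10^17 kg = 8.88×10^5 Gt (and the same mass of ice, by conservation).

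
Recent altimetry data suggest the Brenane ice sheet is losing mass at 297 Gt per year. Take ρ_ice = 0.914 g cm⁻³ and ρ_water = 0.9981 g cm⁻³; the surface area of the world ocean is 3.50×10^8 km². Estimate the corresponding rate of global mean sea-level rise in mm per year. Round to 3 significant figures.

≈ 0.850 mm/yr

ρ_w = 0.9981 g cm⁻³ = 998.1 kg m⁻³. Annual water volume added = 297 Gt / ρ_w = 2.970×10^14 kg / 998.1 kg m⁻³ = 2.976×10^11 m³.
Δh per year = 2.976×10^11 / 3.50×10^14 = 8.50×10^-4 m = 0.850 mm.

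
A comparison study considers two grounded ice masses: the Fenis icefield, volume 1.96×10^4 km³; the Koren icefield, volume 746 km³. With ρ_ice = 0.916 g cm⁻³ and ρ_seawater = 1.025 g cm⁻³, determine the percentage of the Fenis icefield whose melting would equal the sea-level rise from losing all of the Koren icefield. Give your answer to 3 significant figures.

≈ 3.81 %

Equal sea-level rise means equal mass of meltwater, i.e. equal mass of ice lost.
Ice mass of Koren: 6.833×10^14 kg; ice mass of Fenis: 1.795×10^16 kg.
Fraction required = 6.833×10^14 / 1.795×10^16 = 0.0381 → 3.81 %.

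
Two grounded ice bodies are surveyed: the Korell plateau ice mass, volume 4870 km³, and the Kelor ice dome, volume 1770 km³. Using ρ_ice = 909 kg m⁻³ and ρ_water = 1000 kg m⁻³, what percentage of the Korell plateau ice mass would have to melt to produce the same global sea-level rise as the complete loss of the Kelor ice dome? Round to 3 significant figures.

Equal sea-level rise means equal mass of meltwater, i.e. equal mass of ice lost.
Ice mass of Kelor: 1.609×10^15 kg; ice mass of Korell: 4.427×10^15 kg.
Fraction required = 1.609×10^15 / 4.427×10^15 = 0.363 → 36.3 %.

≈ 36.3 %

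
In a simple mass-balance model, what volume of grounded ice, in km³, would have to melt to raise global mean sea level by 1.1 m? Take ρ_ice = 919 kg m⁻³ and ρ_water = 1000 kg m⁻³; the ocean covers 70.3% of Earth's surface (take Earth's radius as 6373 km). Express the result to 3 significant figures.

≈ 4.29×10^5 km³

Required water volume = Δh × A = 1.1 m × 3.59×10^14 m² = 3.947×10^14 m³ = 3.947×10^5 km³.
Ice volume = water volume × ρ_w/ρ_ice = 3.947×10^5 × 1000/919 = 4.29×10^5 km³.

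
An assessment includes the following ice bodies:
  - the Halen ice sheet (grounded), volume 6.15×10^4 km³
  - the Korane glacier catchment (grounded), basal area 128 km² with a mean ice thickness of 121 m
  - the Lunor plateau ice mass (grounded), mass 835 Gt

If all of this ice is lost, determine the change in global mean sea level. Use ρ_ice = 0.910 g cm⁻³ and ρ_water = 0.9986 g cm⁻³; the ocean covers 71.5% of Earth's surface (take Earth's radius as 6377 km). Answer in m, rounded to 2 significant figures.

Halen: 6.15×10^4 km³ × (910/998.6) = 5.604×10^4 km³ of water.
Korane: ice volume = 128 km² × 121 m = 15.49 km³; 15.49 × (910/998.6) = 14.11 km³ of water.
Lunor: 835 Gt = 8.350×10^14 kg; dividing by ρ_w = 0.9986 g cm⁻³ = 998.6 kg m⁻³ gives 8.362×10^11 m³ of water.
Total added water ≈ 5.689×10^13 m³ over 3.65×10^14 m² → Δh = 0.156 m.

≈ 0.16 m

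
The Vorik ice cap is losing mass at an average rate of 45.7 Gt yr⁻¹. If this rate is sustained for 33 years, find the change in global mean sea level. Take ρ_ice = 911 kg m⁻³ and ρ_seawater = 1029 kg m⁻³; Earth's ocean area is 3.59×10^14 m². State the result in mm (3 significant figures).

≈ 4.08 mm

Total mass lost = 45.7 Gt/yr × 33 yr = 1508 Gt = 1.508×10^15 kg.
ρ_w = 1029 kg m⁻³, so water volume = 1.508×10^15 / 1029 = 1.466×10^12 m³.
Δh = 1.466×10^12 / 3.59×10^14 = 4.08×10^-3 m = 4.08 mm.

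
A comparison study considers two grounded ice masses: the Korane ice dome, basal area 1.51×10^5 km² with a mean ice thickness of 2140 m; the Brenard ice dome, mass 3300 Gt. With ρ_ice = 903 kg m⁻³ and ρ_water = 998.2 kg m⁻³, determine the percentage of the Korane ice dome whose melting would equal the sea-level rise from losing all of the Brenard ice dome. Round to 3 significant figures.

Equal sea-level rise means equal mass of meltwater, i.e. equal mass of ice lost.
Ice mass of Brenard: 3.300×10^15 kg; ice mass of Korane: 2.918×10^17 kg.
Fraction required = 3.300×10^15 / 2.918×10^17 = 0.0113 → 1.13 %.

≈ 1.13 %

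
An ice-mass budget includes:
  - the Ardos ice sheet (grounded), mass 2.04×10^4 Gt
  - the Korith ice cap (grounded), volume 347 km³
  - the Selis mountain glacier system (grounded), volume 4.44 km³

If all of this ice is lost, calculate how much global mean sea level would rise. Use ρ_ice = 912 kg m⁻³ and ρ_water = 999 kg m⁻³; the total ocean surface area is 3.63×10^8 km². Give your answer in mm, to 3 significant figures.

Ardos: 2.04×10^4 Gt = 2.040×10^16 kg; dividing by ρ_w = 999 kg m⁻³ gives 2.042×10^13 m³ of water.
Korith: 347 km³ × (912/999) = 316.8 km³ of water.
Selis: 4.44 km³ × (912/999) = 4.053 km³ of water.
Total added water ≈ 2.074×10^13 m³ over 3.63×10^14 m² → Δh = 0.0571 m = 57.1 mm.

≈ 57.1 mm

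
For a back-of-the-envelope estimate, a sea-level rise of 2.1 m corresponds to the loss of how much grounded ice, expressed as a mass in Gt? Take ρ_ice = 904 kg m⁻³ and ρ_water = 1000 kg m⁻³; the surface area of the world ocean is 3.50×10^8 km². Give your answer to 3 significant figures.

Required water volume = Δh × A = 2.1 m × 3.50×10^14 m² = 7.350×10^14 m³.
ρ_w = 1000 kg m⁻³, so the mass of water = 7.350×10^14 m³ × 1000 kg m⁻³ = 7.350×10^17 kg = 7.35×10^5 Gt (and the same mass of ice, by conservation).

≈ 7.35×10^5 Gt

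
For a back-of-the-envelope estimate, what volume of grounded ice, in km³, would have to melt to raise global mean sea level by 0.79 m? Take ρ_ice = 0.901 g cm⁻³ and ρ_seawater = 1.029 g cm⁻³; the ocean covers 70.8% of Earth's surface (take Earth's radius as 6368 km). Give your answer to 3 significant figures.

Required water volume = Δh × A = 0.79 m × 3.61×10^14 m² = 2.850×10^14 m³ = 2.850×10^5 km³.
Ice volume = water volume × ρ_w/ρ_ice = 2.850×10^5 × 1029/901 = 3.26×10^5 km³.

≈ 3.26×10^5 km³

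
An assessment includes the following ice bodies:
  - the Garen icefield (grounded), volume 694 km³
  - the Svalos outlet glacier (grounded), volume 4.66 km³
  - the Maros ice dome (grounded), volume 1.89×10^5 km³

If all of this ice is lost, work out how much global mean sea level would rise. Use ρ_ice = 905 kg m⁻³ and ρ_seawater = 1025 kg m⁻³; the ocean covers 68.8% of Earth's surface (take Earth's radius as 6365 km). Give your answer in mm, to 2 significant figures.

≈ 480 mm

Garen: 694 km³ × (905/1025) = 612.8 km³ of water.
Svalos: 4.66 km³ × (905/1025) = 4.114 km³ of water.
Maros: 1.89×10^5 km³ × (905/1025) = 1.669×10^5 km³ of water.
Total added water ≈ 1.675×10^14 m³ over 3.50×10^14 m² → Δh = 0.478 m = 480 mm.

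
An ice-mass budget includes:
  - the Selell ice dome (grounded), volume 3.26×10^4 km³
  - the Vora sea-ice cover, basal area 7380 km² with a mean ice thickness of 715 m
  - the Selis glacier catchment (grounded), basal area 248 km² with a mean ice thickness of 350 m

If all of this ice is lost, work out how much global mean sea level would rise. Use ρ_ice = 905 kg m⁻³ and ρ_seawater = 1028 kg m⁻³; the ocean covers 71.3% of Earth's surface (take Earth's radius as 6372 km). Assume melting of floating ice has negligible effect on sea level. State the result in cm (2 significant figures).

≈ 7.9 cm

Selell: 3.26×10^4 km³ × (905/1028) = 2.870×10^4 km³ of water.
The Vora sea-ice cover is floating and already displaces its own weight of water, so its melt adds essentially nothing to sea level.
Selis: ice volume = 248 km² × 350 m = 86.80 km³; 86.80 × (905/1028) = 76.41 km³ of water.
Total added water ≈ 2.878×10^13 m³ over 3.64×10^14 m² → Δh = 0.0791 m = 7.9 cm.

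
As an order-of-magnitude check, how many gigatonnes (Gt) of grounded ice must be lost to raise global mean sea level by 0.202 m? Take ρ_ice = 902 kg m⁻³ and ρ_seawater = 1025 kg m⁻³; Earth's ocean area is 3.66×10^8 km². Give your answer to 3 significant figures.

≈ 7.58×10^4 Gt

Required water volume = Δh × A = 0.202 m × 3.66×10^14 m² = 7.393×10^13 m³.
ρ_w = 1025 kg m⁻³, so the mass of water = 7.393×10^13 m³ × 1025 kg m⁻³ = 7.578×10^16 kg = 7.58×10^4 Gt (and the same mass of ice, by conservation).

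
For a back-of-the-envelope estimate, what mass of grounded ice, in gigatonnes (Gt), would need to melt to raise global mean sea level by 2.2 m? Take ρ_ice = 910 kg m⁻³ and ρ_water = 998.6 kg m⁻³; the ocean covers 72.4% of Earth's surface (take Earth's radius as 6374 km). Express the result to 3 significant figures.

Required water volume = Δh × A = 2.2 m × 3.70×10^14 m² = 8.132×10^14 m³.
ρ_w = 998.6 kg m⁻³, so the mass of water = 8.132×10^14 m³ × 998.6 kg m⁻³ = 8.121×10^17 kg = 8.12×10^5 Gt (and the same mass of ice, by conservation).

≈ 8.12×10^5 Gt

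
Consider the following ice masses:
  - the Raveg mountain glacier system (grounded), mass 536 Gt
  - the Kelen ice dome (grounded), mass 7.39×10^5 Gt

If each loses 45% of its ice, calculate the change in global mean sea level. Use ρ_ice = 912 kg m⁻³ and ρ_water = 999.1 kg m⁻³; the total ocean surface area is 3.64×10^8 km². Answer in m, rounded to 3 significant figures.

Raveg: 0.45 × 536 Gt = 2.412×10^14 kg; dividing by ρ_w = 999.1 kg m⁻³ gives 2.414×10^11 m³ of water.
Kelen: 0.45 × 7.39×10^5 Gt = 3.326×10^17 kg; dividing by ρ_w = 999.1 kg m⁻³ gives 3.328×10^14 m³ of water.
Total added water ≈ 3.331×10^14 m³ over 3.64×10^14 m² → Δh = 0.915 m.

≈ 0.915 m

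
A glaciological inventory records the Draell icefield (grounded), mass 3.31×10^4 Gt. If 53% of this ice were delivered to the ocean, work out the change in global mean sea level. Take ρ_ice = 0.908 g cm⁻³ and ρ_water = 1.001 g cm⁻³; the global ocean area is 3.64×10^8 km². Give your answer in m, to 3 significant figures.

Draell: 0.53 × 3.31×10^4 Gt = 1.754×10^16 kg; dividing by ρ_w = 1.001 g cm⁻³ = 1001 kg m⁻³ gives 1.753×10^13 m³ of water.
Spread over 3.64×10^14 m² of ocean, Δh = 1.753×10^13 / 3.64×10^14 = 0.0481 m.

≈ 0.0481 m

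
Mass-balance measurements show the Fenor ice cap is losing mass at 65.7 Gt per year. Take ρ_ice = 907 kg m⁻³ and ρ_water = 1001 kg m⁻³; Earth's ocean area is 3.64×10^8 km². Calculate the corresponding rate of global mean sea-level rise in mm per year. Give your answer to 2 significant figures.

≈ 0.18 mm/yr

ρ_w = 1001 kg m⁻³. Annual water volume added = 65.7 Gt / ρ_w = 6.570×10^13 kg / 1001 kg m⁻³ = 6.563×10^10 m³.
Δh per year = 6.563×10^10 / 3.64×10^14 = 1.80×10^-4 m = 0.18 mm.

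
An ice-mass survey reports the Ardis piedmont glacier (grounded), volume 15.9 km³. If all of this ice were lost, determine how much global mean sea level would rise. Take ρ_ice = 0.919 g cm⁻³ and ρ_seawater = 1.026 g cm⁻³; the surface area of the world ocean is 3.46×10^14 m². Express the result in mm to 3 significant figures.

Ardis: 15.9 km³ × (919/1026) = 14.24 km³ of water.
Spread over 3.46×10^14 m² of ocean, Δh = 1.424×10^10 / 3.46×10^14 = 4.12×10^-5 m = 0.0412 mm.

≈ 0.0412 mm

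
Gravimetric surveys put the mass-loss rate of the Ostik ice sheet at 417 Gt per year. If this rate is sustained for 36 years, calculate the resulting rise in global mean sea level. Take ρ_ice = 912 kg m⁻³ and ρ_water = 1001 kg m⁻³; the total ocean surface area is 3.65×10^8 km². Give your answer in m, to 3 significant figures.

Total mass lost = 417 Gt/yr × 36 yr = 1.501×10^4 Gt = 1.501×10^16 kg.
ρ_w = 1001 kg m⁻³, so water volume = 1.501×10^16 / 1001 = 1.500×10^13 m³.
Δh = 1.500×10^13 / 3.65×10^14 = 0.0411 m.

≈ 0.0411 m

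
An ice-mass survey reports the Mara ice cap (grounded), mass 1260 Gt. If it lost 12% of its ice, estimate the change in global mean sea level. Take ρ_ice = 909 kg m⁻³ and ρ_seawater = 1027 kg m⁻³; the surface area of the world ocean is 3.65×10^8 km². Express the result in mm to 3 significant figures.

≈ 0.403 mm

Mara: 0.12 × 1260 Gt = 1.512×10^14 kg; dividing by ρ_w = 1027 kg m⁻³ gives 1.472×10^11 m³ of water.
Spread over 3.65×10^14 m² of ocean, Δh = 1.472×10^11 / 3.65×10^14 = 4.03×10^-4 m = 0.403 mm.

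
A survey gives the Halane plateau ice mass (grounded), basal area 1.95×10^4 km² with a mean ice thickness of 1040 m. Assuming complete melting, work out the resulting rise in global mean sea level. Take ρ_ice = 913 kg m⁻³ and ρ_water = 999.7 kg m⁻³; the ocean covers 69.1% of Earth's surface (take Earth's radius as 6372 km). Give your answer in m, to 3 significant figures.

Halane: ice volume = 1.95×10^4 km² × 1040 m = 2.028×10^4 km³; 2.028×10^4 × (913/999.7) = 1.852×10^4 km³ of water.
Spread over 3.53×10^14 m² of ocean, Δh = 1.852×10^13 / 3.53×10^14 = 0.0525 m.

≈ 0.0525 m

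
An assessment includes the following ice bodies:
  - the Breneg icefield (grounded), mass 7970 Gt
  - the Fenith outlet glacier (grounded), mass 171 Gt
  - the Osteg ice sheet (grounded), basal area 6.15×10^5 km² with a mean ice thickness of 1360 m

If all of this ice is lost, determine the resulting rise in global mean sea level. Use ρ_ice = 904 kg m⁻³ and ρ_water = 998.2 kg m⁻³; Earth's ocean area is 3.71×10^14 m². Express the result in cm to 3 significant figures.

Breneg: 7970 Gt = 7.970×10^15 kg; dividing by ρ_w = 998.2 kg m⁻³ gives 7.984×10^12 m³ of water.
Fenith: 171 Gt = 1.710×10^14 kg; dividing by ρ_w = 998.2 kg m⁻³ gives 1.713×10^11 m³ of water.
Osteg: ice volume = 6.15×10^5 km² × 1360 m = 8.364×10^5 km³; 8.364×10^5 × (904/998.2) = 7.575×10^5 km³ of water.
Total added water ≈ 7.656×10^14 m³ over 3.71×10^14 m² → Δh = 2.06 m = 206 cm.

≈ 206 cm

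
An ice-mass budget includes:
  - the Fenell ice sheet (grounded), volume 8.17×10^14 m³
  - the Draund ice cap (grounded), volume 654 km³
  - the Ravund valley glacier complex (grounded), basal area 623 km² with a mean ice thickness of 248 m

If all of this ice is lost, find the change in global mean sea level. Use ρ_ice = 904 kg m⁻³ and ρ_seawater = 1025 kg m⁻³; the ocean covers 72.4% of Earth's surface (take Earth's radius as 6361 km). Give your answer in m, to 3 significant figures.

Fenell: 8.17×10^14 m³ × (904/1025) = 7.206×10^14 m³ of water.
Draund: 654 km³ × (904/1025) = 576.8 km³ of water.
Ravund: ice volume = 623 km² × 248 m = 154.5 km³; 154.5 × (904/1025) = 136.3 km³ of water.
Total added water ≈ 7.213×10^14 m³ over 3.68×10^14 m² → Δh = 1.96 m.

≈ 1.96 m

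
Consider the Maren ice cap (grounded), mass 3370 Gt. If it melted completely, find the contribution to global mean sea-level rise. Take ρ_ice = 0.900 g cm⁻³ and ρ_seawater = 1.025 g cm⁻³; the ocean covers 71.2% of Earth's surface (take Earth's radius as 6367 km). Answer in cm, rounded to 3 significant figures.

≈ 0.906 cm

Maren: 3370 Gt = 3.370×10^15 kg; dividing by ρ_w = 1.025 g cm⁻³ = 1025 kg m⁻³ gives 3.288×10^12 m³ of water.
Spread over 3.63×10^14 m² of ocean, Δh = 3.288×10^12 / 3.63×10^14 = 9.06×10^-3 m = 0.906 cm.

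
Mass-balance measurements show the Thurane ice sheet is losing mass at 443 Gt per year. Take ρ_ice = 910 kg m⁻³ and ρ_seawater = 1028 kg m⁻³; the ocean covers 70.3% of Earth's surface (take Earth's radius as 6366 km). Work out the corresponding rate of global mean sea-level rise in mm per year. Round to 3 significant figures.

ρ_w = 1028 kg m⁻³. Annual water volume added = 443 Gt / ρ_w = 4.430×10^14 kg / 1028 kg m⁻³ = 4.309×10^11 m³.
Δh per year = 4.309×10^11 / 3.58×10^14 = 1.20×10^-3 m = 1.20 mm.

≈ 1.20 mm/yr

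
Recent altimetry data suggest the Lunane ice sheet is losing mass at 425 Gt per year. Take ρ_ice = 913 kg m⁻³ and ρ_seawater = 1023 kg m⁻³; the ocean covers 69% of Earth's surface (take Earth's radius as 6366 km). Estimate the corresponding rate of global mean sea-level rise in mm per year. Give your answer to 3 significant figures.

≈ 1.18 mm/yr

ρ_w = 1023 kg m⁻³. Annual water volume added = 425 Gt / ρ_w = 4.250×10^14 kg / 1023 kg m⁻³ = 4.154×10^11 m³.
Δh per year = 4.154×10^11 / 3.51×10^14 = 1.18×10^-3 m = 1.18 mm.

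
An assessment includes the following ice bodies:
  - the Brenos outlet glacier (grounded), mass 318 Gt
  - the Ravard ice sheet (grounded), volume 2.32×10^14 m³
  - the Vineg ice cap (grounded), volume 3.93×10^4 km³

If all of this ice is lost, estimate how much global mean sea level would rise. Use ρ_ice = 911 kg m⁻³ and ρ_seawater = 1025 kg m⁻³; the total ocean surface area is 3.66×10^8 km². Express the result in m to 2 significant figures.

≈ 0.66 m

Brenos: 318 Gt = 3.180×10^14 kg; dividing by ρ_w = 1025 kg m⁻³ gives 3.102×10^11 m³ of water.
Ravard: 2.32×10^14 m³ × (911/1025) = 2.062×10^14 m³ of water.
Vineg: 3.93×10^4 km³ × (911/1025) = 3.493×10^4 km³ of water.
Total added water ≈ 2.414×10^14 m³ over 3.66×10^14 m² → Δh = 0.660 m.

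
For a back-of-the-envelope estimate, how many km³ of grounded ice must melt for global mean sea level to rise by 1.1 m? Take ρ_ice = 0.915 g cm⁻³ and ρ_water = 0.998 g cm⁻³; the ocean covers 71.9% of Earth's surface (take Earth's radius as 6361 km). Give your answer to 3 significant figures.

≈ 4.39×10^5 km³

Required water volume = Δh × A = 1.1 m × 3.66×10^14 m² = 4.021×10^14 m³ = 4.021×10^5 km³.
Ice volume = water volume × ρ_w/ρ_ice = 4.021×10^5 × 998/915 = 4.39×10^5 km³.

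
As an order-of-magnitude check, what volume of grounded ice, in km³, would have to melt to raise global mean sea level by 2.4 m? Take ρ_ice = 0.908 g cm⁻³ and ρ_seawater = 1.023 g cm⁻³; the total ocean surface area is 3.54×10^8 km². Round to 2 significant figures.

Required water volume = Δh × A = 2.4 m × 3.54×10^14 m² = 8.496×10^14 m³ = 8.496×10^5 km³.
Ice volume = water volume × ρ_w/ρ_ice = 8.496×10^5 × 1023/908 = 9.6×10^5 km³.

≈ 9.6×10^5 km³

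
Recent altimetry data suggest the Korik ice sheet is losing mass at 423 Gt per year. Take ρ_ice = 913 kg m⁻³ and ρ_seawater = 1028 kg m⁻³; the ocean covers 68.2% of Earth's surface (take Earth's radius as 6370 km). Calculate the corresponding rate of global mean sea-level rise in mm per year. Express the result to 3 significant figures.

≈ 1.18 mm/yr

ρ_w = 1028 kg m⁻³. Annual water volume added = 423 Gt / ρ_w = 4.230×10^14 kg / 1028 kg m⁻³ = 4.115×10^11 m³.
Δh per year = 4.115×10^11 / 3.48×10^14 = 1.18×10^-3 m = 1.18 mm.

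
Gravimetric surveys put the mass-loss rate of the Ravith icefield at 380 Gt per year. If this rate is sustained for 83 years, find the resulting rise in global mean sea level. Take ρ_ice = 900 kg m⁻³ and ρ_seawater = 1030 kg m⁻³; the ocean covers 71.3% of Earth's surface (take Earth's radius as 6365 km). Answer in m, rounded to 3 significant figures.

≈ 0.0844 m

Total mass lost = 380 Gt/yr × 83 yr = 3.154×10^4 Gt = 3.154×10^16 kg.
ρ_w = 1030 kg m⁻³, so water volume = 3.154×10^16 / 1030 = 3.062×10^13 m³.
Δh = 3.062×10^13 / 3.63×10^14 = 0.0844 m.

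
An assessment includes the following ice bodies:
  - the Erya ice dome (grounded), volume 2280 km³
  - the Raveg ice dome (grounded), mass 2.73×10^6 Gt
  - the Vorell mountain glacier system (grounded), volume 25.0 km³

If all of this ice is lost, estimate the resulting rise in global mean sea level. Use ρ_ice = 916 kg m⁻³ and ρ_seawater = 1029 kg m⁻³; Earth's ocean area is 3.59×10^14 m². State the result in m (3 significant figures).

Erya: 2280 km³ × (916/1029) = 2030 km³ of water.
Raveg: 2.73×10^6 Gt = 2.730×10^18 kg; dividing by ρ_w = 1029 kg m⁻³ gives 2.653×10^15 m³ of water.
Vorell: 25.0 km³ × (916/1029) = 22.25 km³ of water.
Total added water ≈ 2.655×10^15 m³ over 3.59×10^14 m² → Δh = 7.40 m.

≈ 7.40 m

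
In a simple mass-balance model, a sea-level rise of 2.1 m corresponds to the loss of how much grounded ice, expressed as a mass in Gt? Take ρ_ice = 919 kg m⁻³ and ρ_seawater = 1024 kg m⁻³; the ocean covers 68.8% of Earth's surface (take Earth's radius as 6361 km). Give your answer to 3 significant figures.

≈ 7.52×10^5 Gt

Required water volume = Δh × A = 2.1 m × 3.50×10^14 m² = 7.346×10^14 m³.
ρ_w = 1024 kg m⁻³, so the mass of water = 7.346×10^14 m³ × 1024 kg m⁻³ = 7.523×10^17 kg = 7.52×10^5 Gt (and the same mass of ice, by conservation).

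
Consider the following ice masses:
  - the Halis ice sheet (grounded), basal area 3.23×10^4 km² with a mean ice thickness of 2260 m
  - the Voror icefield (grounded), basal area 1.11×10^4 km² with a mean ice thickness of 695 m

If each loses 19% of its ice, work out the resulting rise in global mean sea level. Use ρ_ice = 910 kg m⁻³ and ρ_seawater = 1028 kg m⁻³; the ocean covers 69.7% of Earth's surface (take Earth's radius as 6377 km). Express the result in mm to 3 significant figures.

Halis: ice volume = 3.23×10^4 km² × 2260 m = 7.300×10^4 km³; 0.19 × 7.300×10^4 × (910/1028) = 1.228×10^4 km³ of water.
Voror: ice volume = 1.11×10^4 km² × 695 m = 7715 km³; 0.19 × 7715 × (910/1028) = 1298 km³ of water.
Total added water ≈ 1.358×10^13 m³ over 3.56×10^14 m² → Δh = 0.0381 m = 38.1 mm.

≈ 38.1 mm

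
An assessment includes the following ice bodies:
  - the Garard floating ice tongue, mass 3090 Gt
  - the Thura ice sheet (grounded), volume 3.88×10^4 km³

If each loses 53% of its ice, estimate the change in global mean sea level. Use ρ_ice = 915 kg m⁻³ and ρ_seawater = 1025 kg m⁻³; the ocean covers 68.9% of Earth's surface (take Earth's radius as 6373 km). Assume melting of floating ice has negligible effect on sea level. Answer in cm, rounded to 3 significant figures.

The Garard floating ice tongue is floating and already displaces its own weight of water, so its melt adds essentially nothing to sea level.
Thura: 0.53 × 3.88×10^4 km³ × (915/1025) = 1.836×10^4 km³ of water.
Total added water ≈ 1.836×10^13 m³ over 3.52×10^14 m² → Δh = 0.0522 m = 5.22 cm.

≈ 5.22 cm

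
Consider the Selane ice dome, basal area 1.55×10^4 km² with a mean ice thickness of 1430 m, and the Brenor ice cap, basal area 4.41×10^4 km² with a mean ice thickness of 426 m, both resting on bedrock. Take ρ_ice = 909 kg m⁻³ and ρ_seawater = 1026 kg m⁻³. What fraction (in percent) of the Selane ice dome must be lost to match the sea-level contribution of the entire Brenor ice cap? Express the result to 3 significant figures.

Equal sea-level rise means equal mass of meltwater, i.e. equal mass of ice lost.
Ice mass of Brenor: 1.708×10^16 kg; ice mass of Selane: 2.015×10^16 kg.
Fraction required = 1.708×10^16 / 2.015×10^16 = 0.848 → 84.8 %.

≈ 84.8 %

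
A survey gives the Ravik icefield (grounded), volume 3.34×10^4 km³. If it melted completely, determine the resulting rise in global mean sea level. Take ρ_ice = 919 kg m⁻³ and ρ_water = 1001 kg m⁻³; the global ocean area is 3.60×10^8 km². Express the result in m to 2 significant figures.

≈ 0.085 m

Ravik: 3.34×10^4 km³ × (919/1001) = 3.066×10^4 km³ of water.
Spread over 3.60×10^14 m² of ocean, Δh = 3.066×10^13 / 3.60×10^14 = 0.0852 m.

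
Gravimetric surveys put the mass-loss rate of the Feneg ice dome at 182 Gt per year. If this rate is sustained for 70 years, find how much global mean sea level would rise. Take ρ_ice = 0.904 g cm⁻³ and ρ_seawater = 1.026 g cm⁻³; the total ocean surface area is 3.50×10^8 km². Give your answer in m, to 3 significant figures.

Total mass lost = 182 Gt/yr × 70 yr = 1.274×10^4 Gt = 1.274×10^16 kg.
ρ_w = 1.026 g cm⁻³ = 1026 kg m⁻³, so water volume = 1.274×10^16 / 1026 = 1.242×10^13 m³.
Δh = 1.242×10^13 / 3.50×10^14 = 0.0355 m.

≈ 0.0355 m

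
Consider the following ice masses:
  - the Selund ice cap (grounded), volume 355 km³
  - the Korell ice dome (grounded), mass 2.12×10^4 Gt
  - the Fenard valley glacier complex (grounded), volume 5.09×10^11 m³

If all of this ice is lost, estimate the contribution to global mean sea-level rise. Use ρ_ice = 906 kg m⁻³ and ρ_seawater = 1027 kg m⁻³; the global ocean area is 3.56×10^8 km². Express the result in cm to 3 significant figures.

Selund: 355 km³ × (906/1027) = 313.2 km³ of water.
Korell: 2.12×10^4 Gt = 2.120×10^16 kg; dividing by ρ_w = 1027 kg m⁻³ gives 2.064×10^13 m³ of water.
Fenard: 5.09×10^11 m³ × (906/1027) = 4.490×10^11 m³ of water.
Total added water ≈ 2.140×10^13 m³ over 3.56×10^14 m² → Δh = 0.0601 m = 6.01 cm.

≈ 6.01 cm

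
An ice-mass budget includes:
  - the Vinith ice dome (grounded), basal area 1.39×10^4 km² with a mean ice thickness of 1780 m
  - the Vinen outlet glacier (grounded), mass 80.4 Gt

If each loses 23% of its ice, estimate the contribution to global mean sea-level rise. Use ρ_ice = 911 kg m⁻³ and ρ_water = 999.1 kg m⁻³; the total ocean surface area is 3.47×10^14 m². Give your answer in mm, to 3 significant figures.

≈ 15.0 mm

Vinith: ice volume = 1.39×10^4 km² × 1780 m = 2.474×10^4 km³; 0.23 × 2.474×10^4 × (911/999.1) = 5189 km³ of water.
Vinen: 0.23 × 80.4 Gt = 1.849×10^13 kg; dividing by ρ_w = 999.1 kg m⁻³ gives 1.851×10^10 m³ of water.
Total added water ≈ 5.207×10^12 m³ over 3.47×10^14 m² → Δh = 0.0150 m = 15.0 mm.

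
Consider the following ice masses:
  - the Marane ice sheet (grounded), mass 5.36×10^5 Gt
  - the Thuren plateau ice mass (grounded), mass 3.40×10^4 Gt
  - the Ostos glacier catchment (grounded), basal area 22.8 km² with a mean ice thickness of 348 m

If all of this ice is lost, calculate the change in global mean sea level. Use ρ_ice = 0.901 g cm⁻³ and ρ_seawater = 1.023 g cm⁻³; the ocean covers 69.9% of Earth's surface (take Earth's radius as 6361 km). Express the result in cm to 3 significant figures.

≈ 157 cm

Marane: 5.36×10^5 Gt = 5.360×10^17 kg; dividing by ρ_w = 1.023 g cm⁻³ = 1023 kg m⁻³ gives 5.239×10^14 m³ of water.
Thuren: 3.40×10^4 Gt = 3.400×10^16 kg; dividing by ρ_w = 1023 kg m⁻³ gives 3.324×10^13 m³ of water.
Ostos: ice volume = 22.8 km² × 348 m = 7.934 km³; 7.934 × (901/1023) = 6.988 km³ of water.
Total added water ≈ 5.572×10^14 m³ over 3.55×10^14 m² → Δh = 1.57 m = 157 cm.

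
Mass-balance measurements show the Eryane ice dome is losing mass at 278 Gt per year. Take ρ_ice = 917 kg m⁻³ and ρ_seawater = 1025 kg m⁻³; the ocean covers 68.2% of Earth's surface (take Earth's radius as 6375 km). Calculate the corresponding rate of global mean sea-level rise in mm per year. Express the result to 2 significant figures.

≈ 0.78 mm/yr

ρ_w = 1025 kg m⁻³. Annual water volume added = 278 Gt / ρ_w = 2.780×10^14 kg / 1025 kg m⁻³ = 2.712×10^11 m³.
Δh per year = 2.712×10^11 / 3.48×10^14 = 7.79×10^-4 m = 0.78 mm.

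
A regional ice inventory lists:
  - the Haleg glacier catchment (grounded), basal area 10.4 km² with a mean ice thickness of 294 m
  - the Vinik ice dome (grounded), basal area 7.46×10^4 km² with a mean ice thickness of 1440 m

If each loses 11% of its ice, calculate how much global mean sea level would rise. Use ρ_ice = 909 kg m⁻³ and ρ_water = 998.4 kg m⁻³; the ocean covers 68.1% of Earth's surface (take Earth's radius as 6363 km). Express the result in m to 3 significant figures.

≈ 0.0311 m

Haleg: ice volume = 10.4 km² × 294 m = 3.058 km³; 0.11 × 3.058 × (909/998.4) = 0.3062 km³ of water.
Vinik: ice volume = 7.46×10^4 km² × 1440 m = 1.074×10^5 km³; 0.11 × 1.074×10^5 × (909/998.4) = 1.076×10^4 km³ of water.
Total added water ≈ 1.076×10^13 m³ over 3.46×10^14 m² → Δh = 0.0311 m.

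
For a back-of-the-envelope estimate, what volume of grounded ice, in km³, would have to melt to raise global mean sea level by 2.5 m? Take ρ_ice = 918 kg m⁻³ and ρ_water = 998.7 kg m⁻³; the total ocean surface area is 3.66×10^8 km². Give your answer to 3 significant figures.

≈ 9.95×10^5 km³

Required water volume = Δh × A = 2.5 m × 3.66×10^14 m² = 9.150×10^14 m³ = 9.150×10^5 km³.
Ice volume = water volume × ρ_w/ρ_ice = 9.150×10^5 × 998.7/918 = 9.95×10^5 km³.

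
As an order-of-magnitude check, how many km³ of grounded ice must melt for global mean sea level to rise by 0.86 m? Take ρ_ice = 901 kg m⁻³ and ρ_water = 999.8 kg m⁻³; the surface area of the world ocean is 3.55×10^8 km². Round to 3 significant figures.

≈ 3.39×10^5 km³

Required water volume = Δh × A = 0.86 m × 3.55×10^14 m² = 3.053×10^14 m³ = 3.053×10^5 km³.
Ice volume = water volume × ρ_w/ρ_ice = 3.053×10^5 × 999.8/901 = 3.39×10^5 km³.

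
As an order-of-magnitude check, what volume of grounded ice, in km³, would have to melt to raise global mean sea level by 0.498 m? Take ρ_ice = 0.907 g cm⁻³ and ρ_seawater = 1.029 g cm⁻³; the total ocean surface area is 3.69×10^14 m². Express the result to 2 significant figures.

Required water volume = Δh × A = 0.498 m × 3.69×10^14 m² = 1.838×10^14 m³ = 1.838×10^5 km³.
Ice volume = water volume × ρ_w/ρ_ice = 1.838×10^5 × 1029/907 = 2.1×10^5 km³.

≈ 2.1×10^5 km³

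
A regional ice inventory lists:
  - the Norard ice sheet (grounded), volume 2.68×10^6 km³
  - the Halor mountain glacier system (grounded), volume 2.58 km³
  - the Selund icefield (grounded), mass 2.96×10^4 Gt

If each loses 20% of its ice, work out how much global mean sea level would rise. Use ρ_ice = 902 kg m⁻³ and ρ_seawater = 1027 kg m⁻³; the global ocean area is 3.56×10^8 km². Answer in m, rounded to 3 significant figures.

≈ 1.34 m

Norard: 0.2 × 2.68×10^6 km³ × (902/1027) = 4.708×10^5 km³ of water.
Halor: 0.2 × 2.58 km³ × (902/1027) = 0.4532 km³ of water.
Selund: 0.2 × 2.96×10^4 Gt = 5.920×10^15 kg; dividing by ρ_w = 1027 kg m⁻³ gives 5.764×10^12 m³ of water.
Total added water ≈ 4.765×10^14 m³ over 3.56×10^14 m² → Δh = 1.34 m.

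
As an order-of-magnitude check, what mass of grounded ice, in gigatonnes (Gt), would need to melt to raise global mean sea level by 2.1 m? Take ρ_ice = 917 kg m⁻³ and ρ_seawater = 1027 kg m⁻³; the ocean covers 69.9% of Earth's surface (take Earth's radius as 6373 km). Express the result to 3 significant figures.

≈ 7.69×10^5 Gt

Required water volume = Δh × A = 2.1 m × 3.57×10^14 m² = 7.492×10^14 m³.
ρ_w = 1027 kg m⁻³, so the mass of water = 7.492×10^14 m³ × 1027 kg m⁻³ = 7.694×10^17 kg = 7.69×10^5 Gt (and the same mass of ice, by conservation).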